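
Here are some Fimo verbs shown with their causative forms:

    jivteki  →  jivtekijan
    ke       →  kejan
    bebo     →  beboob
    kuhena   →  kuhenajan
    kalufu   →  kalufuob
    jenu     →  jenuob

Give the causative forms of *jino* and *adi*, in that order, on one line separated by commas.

Looking at the last vowel of each stem: -ob when the last vowel of the stem is a rounded vowel (*bebo*, *kalufu*, *jenu*); -jan when the last vowel of the stem is an unrounded vowel (*jivteki*, *ke*, *kuhena*).
The last vowel of *jino* is /o/, which is a rounded vowel, so the suffix is -ob, giving *jinoob*.
*adi*: last vowel = /i/, an unrounded vowel → -jan → *adijan*.

jinoob, adijan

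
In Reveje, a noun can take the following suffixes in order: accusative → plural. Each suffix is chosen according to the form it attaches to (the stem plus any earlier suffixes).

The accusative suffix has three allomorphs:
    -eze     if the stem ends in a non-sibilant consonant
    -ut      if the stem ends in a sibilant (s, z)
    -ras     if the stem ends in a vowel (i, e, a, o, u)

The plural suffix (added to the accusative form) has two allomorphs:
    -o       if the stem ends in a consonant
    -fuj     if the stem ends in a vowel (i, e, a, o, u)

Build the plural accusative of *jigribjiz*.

Since the final sound of *jigribjiz* is /z/ (a sibilant), it takes -ut, giving *jigribjizut*.
The accusative form *jigribjizut* — final sound /t/ (a consonant) → -o → *jigribjizuto*.

jigribjizuto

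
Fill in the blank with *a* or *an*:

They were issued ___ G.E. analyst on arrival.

The indefinite article is chosen by the initial *sound* of the following word, not its spelling.
The initialism *G.E.* is read letter by letter; the first letter, G, is pronounced /dʒiː/, which begins with a consonant sound.
So the article is *a*: They were issued a G.E. analyst on arrival.

a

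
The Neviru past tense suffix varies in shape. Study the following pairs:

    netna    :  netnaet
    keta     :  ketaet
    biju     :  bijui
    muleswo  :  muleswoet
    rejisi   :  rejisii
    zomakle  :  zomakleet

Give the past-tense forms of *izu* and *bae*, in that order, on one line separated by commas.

The suffix is conditioned by the last vowel: -i when the last vowel of the stem is a high vowel (*biju*, *rejisi*); -et when the last vowel of the stem is a non-high vowel (*netna*, *keta*, *muleswo*, *zomakle*).
*izu*: last vowel = /u/, a high vowel → -i → *izui*.
*bae* — last vowel /e/ (a non-high vowel) → -et → *baeet*.

izui, baeet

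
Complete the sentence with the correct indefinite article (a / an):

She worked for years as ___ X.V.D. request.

an

The indefinite article is chosen by the initial *sound* of the following word, not its spelling.
The initialism *X.V.D.* is read letter by letter; the first letter, X, is pronounced /ɛks/, which begins with a vowel sound.
So the article is *an*: She worked for years as an X.V.D. request.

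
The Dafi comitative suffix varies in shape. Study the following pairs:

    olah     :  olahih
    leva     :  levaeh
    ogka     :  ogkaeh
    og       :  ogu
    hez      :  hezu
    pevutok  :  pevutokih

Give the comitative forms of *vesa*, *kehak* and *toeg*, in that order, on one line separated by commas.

Looking at the final sound of each stem: -ih when the stem ends in a voiceless consonant (*olah*, *pevutok*); -u when the stem ends in a voiced consonant (*og*, *hez*); -eh when the stem ends in a vowel (*leva*, *ogka*).
*vesa* — final sound /a/ (a vowel) → -eh → *vesaeh*.
Since the final sound of *kehak* is /k/ (a voiceless consonant), it takes -ih, giving *kehakih*.
The final sound of *toeg* is /g/, which is a voiced consonant, so the suffix is -u, giving *toegu*.

vesaeh, kehakih, toegu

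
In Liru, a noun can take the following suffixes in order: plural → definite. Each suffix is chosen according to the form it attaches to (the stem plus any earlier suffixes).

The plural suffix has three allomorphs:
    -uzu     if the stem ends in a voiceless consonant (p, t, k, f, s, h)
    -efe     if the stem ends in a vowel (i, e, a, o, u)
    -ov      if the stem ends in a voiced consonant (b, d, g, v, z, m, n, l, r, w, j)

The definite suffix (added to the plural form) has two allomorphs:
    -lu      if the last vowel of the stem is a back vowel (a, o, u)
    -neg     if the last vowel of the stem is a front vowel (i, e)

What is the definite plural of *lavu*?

lavuefeneg

*lavu* — final sound /u/ (a vowel) → -efe → *lavuefe*.
The plural form *lavuefe*: last vowel = /e/, a front vowel → -neg → *lavuefeneg*.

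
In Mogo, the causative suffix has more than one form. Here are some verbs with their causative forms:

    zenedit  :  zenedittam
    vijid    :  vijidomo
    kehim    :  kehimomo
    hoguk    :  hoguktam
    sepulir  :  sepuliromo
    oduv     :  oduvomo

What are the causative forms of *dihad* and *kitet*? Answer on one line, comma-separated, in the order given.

The pattern is voicing of the final consonant: -tam when the stem ends in a voiceless consonant (*zenedit*, *hoguk*); -omo when the stem ends in a voiced consonant (*vijid*, *kehim*, *sepulir*, *oduv*).
The final consonant of *dihad* is /d/, which is voiced, so the suffix is -omo, giving *dihadomo*.
*kitet*: final consonant = /t/, voiceless → -tam → *kitettam*.

dihadomo, kitettam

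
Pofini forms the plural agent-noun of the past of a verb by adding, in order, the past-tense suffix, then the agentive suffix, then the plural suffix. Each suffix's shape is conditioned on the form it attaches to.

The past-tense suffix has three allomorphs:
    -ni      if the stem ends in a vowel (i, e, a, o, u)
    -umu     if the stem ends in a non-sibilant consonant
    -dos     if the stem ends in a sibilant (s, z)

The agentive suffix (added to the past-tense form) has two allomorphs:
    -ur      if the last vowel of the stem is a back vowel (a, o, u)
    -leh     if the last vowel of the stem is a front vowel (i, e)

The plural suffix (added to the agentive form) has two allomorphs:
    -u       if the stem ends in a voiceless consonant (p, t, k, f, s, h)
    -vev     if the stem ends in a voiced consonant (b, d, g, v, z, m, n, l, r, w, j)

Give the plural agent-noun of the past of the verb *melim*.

The final sound of *melim* is /m/, which is a non-sibilant consonant, so the past-tense suffix is -umu, giving *melimumu*.
The past-tense form *melimumu*: last vowel = /u/, a back vowel → -ur → *melimumuur*.
The agentive form *melimumuur*: final consonant = /r/, voiced → -vev → *melimumuurvev*.

melimumuurvev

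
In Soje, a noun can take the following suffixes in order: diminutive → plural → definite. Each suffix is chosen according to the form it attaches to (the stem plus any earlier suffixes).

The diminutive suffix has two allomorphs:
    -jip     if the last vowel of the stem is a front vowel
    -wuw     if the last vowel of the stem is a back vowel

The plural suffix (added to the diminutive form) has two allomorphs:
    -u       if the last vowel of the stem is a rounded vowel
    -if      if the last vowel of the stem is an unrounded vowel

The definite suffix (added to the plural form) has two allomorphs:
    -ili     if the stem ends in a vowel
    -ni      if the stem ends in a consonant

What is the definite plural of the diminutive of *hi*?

hijipifni

Since the last vowel of *hi* is /i/ (a front vowel), it takes -jip, giving *hijip*.
The diminutive form *hijip* — last vowel /i/ (an unrounded vowel) → -if → *hijipif*.
The final sound of the plural form *hijipif* is /f/, which is a consonant, so the definite suffix is -ni, giving *hijipifni*.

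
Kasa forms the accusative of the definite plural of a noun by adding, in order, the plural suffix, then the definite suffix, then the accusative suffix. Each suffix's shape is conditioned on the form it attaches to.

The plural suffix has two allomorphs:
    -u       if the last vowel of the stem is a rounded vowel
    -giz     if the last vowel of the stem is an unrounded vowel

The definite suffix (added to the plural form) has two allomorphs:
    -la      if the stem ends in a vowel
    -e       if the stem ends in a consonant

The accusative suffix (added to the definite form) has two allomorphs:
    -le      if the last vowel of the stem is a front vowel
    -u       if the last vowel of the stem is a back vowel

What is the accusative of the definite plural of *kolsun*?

kolsunulau

The last vowel of *kolsun* is /u/, which is a rounded vowel, so the plural suffix is -u, giving *kolsunu*.
The final sound of the plural form *kolsunu* is /u/, which is a vowel, so the definite suffix is -la, giving *kolsunula*.
Since the last vowel of the definite form *kolsunula* is /a/ (a back vowel), it takes -u, giving *kolsunulau*.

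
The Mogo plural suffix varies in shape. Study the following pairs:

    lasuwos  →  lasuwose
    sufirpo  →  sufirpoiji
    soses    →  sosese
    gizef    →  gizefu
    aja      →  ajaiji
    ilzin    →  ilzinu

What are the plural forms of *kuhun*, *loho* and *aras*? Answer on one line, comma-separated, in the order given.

The alternation tracks the final sound of the stem — -e when the stem ends in a sibilant (*lasuwos*, *soses*); -u when the stem ends in a non-sibilant consonant (*gizef*, *ilzin*); -iji when the stem ends in a vowel (*sufirpo*, *aja*).
*kuhun* — final sound /n/ (a non-sibilant consonant) → -u → *kuhunu*.
*loho*: final sound = /o/, a vowel → -iji → *lohoiji*.
*aras*: final sound = /s/, a sibilant → -e → *arase*.

kuhunu, lohoiji, arase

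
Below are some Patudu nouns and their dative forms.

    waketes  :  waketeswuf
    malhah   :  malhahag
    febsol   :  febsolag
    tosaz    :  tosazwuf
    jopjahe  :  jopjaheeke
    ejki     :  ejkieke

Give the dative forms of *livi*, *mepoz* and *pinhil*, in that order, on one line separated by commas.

The pattern is sibilance of the final sound: -wuf when the stem ends in a sibilant (*waketes*, *tosaz*); -ag when the stem ends in a non-sibilant consonant (*malhah*, *febsol*); -eke when the stem ends in a vowel (*jopjahe*, *ejki*).
Since the final sound of *livi* is /i/ (a vowel), it takes -eke, giving *livieke*.
Since the final sound of *mepoz* is /z/ (a sibilant), it takes -wuf, giving *mepozwuf*.
Since the final sound of *pinhil* is /l/ (a non-sibilant consonant), it takes -ag, giving *pinhilag*.

livieke, mepozwuf, pinhilag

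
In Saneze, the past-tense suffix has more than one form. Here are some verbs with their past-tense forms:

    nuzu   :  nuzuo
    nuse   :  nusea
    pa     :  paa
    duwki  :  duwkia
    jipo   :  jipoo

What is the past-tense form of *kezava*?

kezavaa

Looking at the last vowel of each stem: -o when the last vowel of the stem is a rounded vowel (*nuzu*, *jipo*); -a when the last vowel of the stem is an unrounded vowel (*nuse*, *pa*, *duwki*).
Since the last vowel of *kezava* is /a/ (an unrounded vowel), it takes -a, giving *kezavaa*.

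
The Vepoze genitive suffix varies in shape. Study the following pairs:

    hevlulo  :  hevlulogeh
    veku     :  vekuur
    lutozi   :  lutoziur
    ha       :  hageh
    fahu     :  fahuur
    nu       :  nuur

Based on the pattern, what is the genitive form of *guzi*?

guziur

The suffix is conditioned by the last vowel: -ur when the last vowel of the stem is a high vowel (*veku*, *lutozi*, *fahu*, *nu*); -geh when the last vowel of the stem is a non-high vowel (*hevlulo*, *ha*).
The last vowel of *guzi* is /i/, which is a high vowel, so the suffix is -ur, giving *guziur*.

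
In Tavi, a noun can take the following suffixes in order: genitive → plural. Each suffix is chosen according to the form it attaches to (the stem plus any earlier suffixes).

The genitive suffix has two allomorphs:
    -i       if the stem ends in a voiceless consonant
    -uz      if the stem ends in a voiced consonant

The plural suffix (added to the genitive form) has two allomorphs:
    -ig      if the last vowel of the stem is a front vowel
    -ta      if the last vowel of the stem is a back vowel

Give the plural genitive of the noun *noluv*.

Since the final consonant of *noluv* is /v/ (voiced), it takes -uz, giving *noluvuz*.
The last vowel of the genitive form *noluvuz* is /u/, which is a back vowel, so the plural suffix is -ta, giving *noluvuzta*.

noluvuzta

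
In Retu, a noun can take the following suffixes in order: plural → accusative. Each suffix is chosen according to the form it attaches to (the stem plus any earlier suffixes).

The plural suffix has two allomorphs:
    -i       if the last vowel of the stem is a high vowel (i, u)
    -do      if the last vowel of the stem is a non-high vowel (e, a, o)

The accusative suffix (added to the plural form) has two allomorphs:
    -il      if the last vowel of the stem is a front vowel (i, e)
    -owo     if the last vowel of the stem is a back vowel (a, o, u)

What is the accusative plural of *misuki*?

misukiiil

*misuki*: last vowel = /i/, a high vowel → -i → *misukii*.
The plural form *misukii*: last vowel = /i/, a front vowel → -il → *misukiiil*.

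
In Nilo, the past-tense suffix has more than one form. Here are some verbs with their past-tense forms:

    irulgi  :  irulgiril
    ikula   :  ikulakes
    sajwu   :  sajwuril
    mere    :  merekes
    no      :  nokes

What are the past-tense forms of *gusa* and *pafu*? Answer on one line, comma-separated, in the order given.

The suffix is conditioned by the last vowel: -ril when the last vowel of the stem is a high vowel (*irulgi*, *sajwu*); -kes when the last vowel of the stem is a non-high vowel (*ikula*, *mere*, *no*).
*gusa*: last vowel = /a/, a non-high vowel → -kes → *gusakes*.
Since the last vowel of *pafu* is /u/ (a high vowel), it takes -ril, giving *pafuril*.

gusakes, pafuril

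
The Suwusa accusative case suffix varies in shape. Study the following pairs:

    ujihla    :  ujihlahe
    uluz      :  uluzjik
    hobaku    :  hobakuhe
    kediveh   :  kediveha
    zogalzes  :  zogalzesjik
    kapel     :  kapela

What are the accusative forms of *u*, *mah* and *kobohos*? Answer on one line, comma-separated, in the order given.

uhe, maha, kobohosjik

Looking at the final sound of each stem: -jik when the stem ends in a sibilant (*uluz*, *zogalzes*); -a when the stem ends in a non-sibilant consonant (*kediveh*, *kapel*); -he when the stem ends in a vowel (*ujihla*, *hobaku*).
*u*: final sound = /u/, a vowel → -he → *uhe*.
*mah* — final sound /h/ (a non-sibilant consonant) → -a → *maha*.
*kobohos*: final sound = /s/, a sibilant → -jik → *kobohosjik*.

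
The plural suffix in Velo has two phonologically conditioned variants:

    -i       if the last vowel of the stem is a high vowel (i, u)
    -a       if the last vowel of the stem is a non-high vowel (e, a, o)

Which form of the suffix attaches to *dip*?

*dip* — last vowel /i/ (a high vowel) → -i.

-i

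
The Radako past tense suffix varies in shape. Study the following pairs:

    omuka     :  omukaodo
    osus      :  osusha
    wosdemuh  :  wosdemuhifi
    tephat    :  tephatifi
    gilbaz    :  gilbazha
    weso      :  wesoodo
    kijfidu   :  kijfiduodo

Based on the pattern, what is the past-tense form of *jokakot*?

The suffix is conditioned by the final sound: -ha when the stem ends in a sibilant (*osus*, *gilbaz*); -ifi when the stem ends in a non-sibilant consonant (*wosdemuh*, *tephat*); -odo when the stem ends in a vowel (*omuka*, *weso*, *kijfidu*).
*jokakot*: final sound = /t/, a non-sibilant consonant → -ifi → *jokakotifi*.

jokakotifi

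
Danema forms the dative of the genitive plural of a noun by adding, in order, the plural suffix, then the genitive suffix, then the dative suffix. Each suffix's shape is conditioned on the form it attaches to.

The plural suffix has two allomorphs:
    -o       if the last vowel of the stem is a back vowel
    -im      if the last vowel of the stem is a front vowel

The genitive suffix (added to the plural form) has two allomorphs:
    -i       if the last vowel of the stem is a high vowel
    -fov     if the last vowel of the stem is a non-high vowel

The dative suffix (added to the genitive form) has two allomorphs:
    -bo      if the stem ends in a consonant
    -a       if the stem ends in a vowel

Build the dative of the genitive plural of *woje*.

wojeimia

Since the last vowel of *woje* is /e/ (a front vowel), it takes -im, giving *wojeim*.
Since the last vowel of the plural form *wojeim* is /i/ (a high vowel), it takes -i, giving *wojeimi*.
The genitive form *wojeimi*: final sound = /i/, a vowel → -a → *wojeimia*.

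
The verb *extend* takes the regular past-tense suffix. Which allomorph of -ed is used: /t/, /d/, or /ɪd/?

/ɪd/

The stem *extend* ends in /t/ or /d/.
The -ed suffix is realized as /ɪd/ after /t, d/; as /t/ after other voiceless consonants; and as /d/ after other voiced sounds.
So -ed on *extend* is pronounced /ɪd/.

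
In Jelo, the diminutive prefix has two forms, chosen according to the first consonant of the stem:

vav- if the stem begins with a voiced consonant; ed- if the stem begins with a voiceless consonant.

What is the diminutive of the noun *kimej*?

Since the first consonant of *kimej* is /k/ (voiceless), it takes ed-, giving *edkimej*.

edkimej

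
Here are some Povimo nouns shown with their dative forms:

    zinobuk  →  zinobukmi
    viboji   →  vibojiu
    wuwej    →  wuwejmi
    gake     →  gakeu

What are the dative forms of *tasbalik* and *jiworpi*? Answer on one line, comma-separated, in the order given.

Looking at the final sound of each stem: -mi when the stem ends in a consonant (*zinobuk*, *wuwej*); -u when the stem ends in a vowel (*viboji*, *gake*).
Since the final sound of *tasbalik* is /k/ (a consonant), it takes -mi, giving *tasbalikmi*.
The final sound of *jiworpi* is /i/, which is a vowel, so the suffix is -u, giving *jiworpiu*.

tasbalikmi, jiworpiu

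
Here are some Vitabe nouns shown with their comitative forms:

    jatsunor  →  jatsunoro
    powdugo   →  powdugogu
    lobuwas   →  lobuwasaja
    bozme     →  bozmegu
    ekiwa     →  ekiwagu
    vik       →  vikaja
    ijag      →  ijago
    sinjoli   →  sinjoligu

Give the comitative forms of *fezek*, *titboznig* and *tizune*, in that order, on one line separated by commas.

The pattern is voicing of the final sound: -aja when the stem ends in a voiceless consonant (*lobuwas*, *vik*); -o when the stem ends in a voiced consonant (*jatsunor*, *ijag*); -gu when the stem ends in a vowel (*powdugo*, *bozme*, *ekiwa*, *sinjoli*).
*fezek*: final sound = /k/, a voiceless consonant → -aja → *fezekaja*.
Since the final sound of *titboznig* is /g/ (a voiced consonant), it takes -o, giving *titboznigo*.
*tizune* — final sound /e/ (a vowel) → -gu → *tizunegu*.

fezekaja, titboznigo, tizunegu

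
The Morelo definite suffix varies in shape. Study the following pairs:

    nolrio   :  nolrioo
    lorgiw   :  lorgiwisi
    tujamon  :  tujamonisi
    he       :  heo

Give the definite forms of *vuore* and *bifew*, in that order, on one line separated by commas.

The alternation tracks the final sound of the stem — -isi when the stem ends in a consonant (*lorgiw*, *tujamon*); -o when the stem ends in a vowel (*nolrio*, *he*).
Since the final sound of *vuore* is /e/ (a vowel), it takes -o, giving *vuoreo*.
Since the final sound of *bifew* is /w/ (a consonant), it takes -isi, giving *bifewisi*.

vuoreo, bifewisi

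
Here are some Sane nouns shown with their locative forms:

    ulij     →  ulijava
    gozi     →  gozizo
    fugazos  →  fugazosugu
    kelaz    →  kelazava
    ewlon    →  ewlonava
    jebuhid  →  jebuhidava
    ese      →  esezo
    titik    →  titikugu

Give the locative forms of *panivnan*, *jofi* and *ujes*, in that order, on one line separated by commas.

The alternation tracks the final sound of the stem — -ugu when the stem ends in a voiceless consonant (*fugazos*, *titik*); -ava when the stem ends in a voiced consonant (*ulij*, *kelaz*, *ewlon*, *jebuhid*); -zo when the stem ends in a vowel (*gozi*, *ese*).
Since the final sound of *panivnan* is /n/ (a voiced consonant), it takes -ava, giving *panivnanava*.
*jofi* — final sound /i/ (a vowel) → -zo → *jofizo*.
*ujes* — final sound /s/ (a voiceless consonant) → -ugu → *ujesugu*.

panivnanava, jofizo, ujesugu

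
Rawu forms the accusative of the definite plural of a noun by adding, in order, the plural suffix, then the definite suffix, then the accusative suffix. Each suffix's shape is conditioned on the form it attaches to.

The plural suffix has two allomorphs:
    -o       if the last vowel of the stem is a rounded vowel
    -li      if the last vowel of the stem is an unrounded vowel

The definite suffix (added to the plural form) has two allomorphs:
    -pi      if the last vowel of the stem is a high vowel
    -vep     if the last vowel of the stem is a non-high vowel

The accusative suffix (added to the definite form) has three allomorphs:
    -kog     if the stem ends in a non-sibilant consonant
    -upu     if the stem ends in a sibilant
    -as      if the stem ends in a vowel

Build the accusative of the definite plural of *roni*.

The last vowel of *roni* is /i/, which is an unrounded vowel, so the plural suffix is -li, giving *ronili*.
The plural form *ronili*: last vowel = /i/, a high vowel → -pi → *ronilipi*.
The final sound of the definite form *ronilipi* is /i/, which is a vowel, so the accusative suffix is -as, giving *ronilipias*.

ronilipias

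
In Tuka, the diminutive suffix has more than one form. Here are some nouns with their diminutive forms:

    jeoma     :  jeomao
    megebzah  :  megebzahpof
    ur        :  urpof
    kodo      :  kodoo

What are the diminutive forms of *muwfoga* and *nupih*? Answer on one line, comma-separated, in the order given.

muwfogao, nupihpof

The suffix is conditioned by the final sound: -pof when the stem ends in a consonant (*megebzah*, *ur*); -o when the stem ends in a vowel (*jeoma*, *kodo*).
*muwfoga*: final sound = /a/, a vowel → -o → *muwfogao*.
Since the final sound of *nupih* is /h/ (a consonant), it takes -pof, giving *nupihpof*.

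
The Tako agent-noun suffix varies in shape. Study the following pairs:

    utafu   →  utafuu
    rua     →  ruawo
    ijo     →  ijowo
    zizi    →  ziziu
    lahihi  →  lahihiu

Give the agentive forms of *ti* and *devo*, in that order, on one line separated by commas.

tiu, devowo

The suffix is conditioned by the last vowel: -u when the last vowel of the stem is a high vowel (*utafu*, *zizi*, *lahihi*); -wo when the last vowel of the stem is a non-high vowel (*rua*, *ijo*).
*ti*: last vowel = /i/, a high vowel → -u → *tiu*.
*devo*: last vowel = /o/, a non-high vowel → -wo → *devowo*.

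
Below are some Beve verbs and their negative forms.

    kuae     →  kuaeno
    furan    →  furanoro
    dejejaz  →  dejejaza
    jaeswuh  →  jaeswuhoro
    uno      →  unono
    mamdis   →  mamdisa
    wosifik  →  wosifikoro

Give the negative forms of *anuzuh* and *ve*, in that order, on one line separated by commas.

anuzuhoro, veno

Looking at the final sound of each stem: -a when the stem ends in a sibilant (*dejejaz*, *mamdis*); -oro when the stem ends in a non-sibilant consonant (*furan*, *jaeswuh*, *wosifik*); -no when the stem ends in a vowel (*kuae*, *uno*).
*anuzuh*: final sound = /h/, a non-sibilant consonant → -oro → *anuzuhoro*.
The final sound of *ve* is /e/, which is a vowel, so the suffix is -no, giving *veno*.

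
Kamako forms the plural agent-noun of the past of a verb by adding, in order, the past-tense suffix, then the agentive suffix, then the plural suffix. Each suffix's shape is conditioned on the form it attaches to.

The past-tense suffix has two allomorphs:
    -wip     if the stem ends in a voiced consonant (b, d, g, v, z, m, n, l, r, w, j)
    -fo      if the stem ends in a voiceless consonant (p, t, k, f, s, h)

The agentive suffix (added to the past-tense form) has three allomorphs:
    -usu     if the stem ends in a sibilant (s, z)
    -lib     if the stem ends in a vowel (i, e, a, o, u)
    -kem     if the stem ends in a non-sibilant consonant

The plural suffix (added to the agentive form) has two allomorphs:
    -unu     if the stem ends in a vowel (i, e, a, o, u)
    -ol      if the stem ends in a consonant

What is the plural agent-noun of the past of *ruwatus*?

Since the final consonant of *ruwatus* is /s/ (voiceless), it takes -fo, giving *ruwatusfo*.
The past-tense form *ruwatusfo*: final sound = /o/, a vowel → -lib → *ruwatusfolib*.
The agentive form *ruwatusfolib*: final sound = /b/, a consonant → -ol → *ruwatusfolibol*.

ruwatusfolibol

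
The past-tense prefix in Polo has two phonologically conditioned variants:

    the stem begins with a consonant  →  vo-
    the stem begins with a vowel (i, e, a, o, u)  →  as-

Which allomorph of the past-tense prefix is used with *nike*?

vo-

The first sound of *nike* is /n/, which is a consonant, so the prefix is vo-.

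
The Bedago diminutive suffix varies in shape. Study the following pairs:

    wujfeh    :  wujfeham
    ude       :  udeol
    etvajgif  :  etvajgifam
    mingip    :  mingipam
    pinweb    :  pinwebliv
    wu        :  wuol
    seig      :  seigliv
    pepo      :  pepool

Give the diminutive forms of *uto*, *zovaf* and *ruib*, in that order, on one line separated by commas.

The alternation tracks the final sound of the stem — -am when the stem ends in a voiceless consonant (*wujfeh*, *etvajgif*, *mingip*); -liv when the stem ends in a voiced consonant (*pinweb*, *seig*); -ol when the stem ends in a vowel (*ude*, *wu*, *pepo*).
Since the final sound of *uto* is /o/ (a vowel), it takes -ol, giving *utool*.
*zovaf*: final sound = /f/, a voiceless consonant → -am → *zovafam*.
*ruib*: final sound = /b/, a voiced consonant → -liv → *ruibliv*.

utool, zovafam, ruibliv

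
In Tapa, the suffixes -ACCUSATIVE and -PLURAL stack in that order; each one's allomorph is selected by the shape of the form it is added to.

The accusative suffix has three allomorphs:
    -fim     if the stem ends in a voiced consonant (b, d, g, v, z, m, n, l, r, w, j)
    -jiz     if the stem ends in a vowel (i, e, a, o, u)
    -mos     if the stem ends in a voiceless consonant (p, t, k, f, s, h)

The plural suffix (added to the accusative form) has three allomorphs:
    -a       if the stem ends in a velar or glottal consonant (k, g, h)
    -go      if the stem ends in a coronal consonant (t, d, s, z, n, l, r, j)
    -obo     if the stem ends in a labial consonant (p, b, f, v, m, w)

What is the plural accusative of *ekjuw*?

Since the final sound of *ekjuw* is /w/ (a voiced consonant), it takes -fim, giving *ekjuwfim*.
The final consonant of the accusative form *ekjuwfim* is /m/, which is labial, so the plural suffix is -obo, giving *ekjuwfimobo*.

ekjuwfimobo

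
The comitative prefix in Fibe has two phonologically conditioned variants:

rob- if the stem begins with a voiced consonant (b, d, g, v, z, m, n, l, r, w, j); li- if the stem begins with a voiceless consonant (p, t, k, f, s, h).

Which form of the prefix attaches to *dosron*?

*dosron*: first consonant = /d/, voiced → rob-.

rob-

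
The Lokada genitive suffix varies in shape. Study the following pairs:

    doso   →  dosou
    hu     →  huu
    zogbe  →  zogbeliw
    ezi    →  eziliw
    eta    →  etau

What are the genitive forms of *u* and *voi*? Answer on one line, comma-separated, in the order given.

The suffix is conditioned by the last vowel: -liw when the last vowel of the stem is a front vowel (*zogbe*, *ezi*); -u when the last vowel of the stem is a back vowel (*doso*, *hu*, *eta*).
Since the last vowel of *u* is /u/ (a back vowel), it takes -u, giving *uu*.
*voi*: last vowel = /i/, a front vowel → -liw → *voiliw*.

uu, voiliw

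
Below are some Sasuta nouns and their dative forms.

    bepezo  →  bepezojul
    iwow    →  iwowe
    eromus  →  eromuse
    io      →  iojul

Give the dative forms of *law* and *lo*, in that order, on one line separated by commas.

The alternation tracks the final sound of the stem — -e when the stem ends in a consonant (*iwow*, *eromus*); -jul when the stem ends in a vowel (*bepezo*, *io*).
*law* — final sound /w/ (a consonant) → -e → *lawe*.
*lo* — final sound /o/ (a vowel) → -jul → *lojul*.

lawe, lojul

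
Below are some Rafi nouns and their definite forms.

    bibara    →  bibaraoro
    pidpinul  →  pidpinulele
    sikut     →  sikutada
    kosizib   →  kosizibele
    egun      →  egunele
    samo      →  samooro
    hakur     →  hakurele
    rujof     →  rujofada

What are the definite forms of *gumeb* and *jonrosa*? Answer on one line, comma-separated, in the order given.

gumebele, jonrosaoro

Looking at the final sound of each stem: -ada when the stem ends in a voiceless consonant (*sikut*, *rujof*); -ele when the stem ends in a voiced consonant (*pidpinul*, *kosizib*, *egun*, *hakur*); -oro when the stem ends in a vowel (*bibara*, *samo*).
*gumeb*: final sound = /b/, a voiced consonant → -ele → *gumebele*.
Since the final sound of *jonrosa* is /a/ (a vowel), it takes -oro, giving *jonrosaoro*.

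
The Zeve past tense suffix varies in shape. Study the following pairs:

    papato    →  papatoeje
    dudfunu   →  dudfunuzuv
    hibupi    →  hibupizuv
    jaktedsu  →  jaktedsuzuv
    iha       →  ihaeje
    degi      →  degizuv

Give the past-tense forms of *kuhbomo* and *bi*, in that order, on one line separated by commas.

kuhbomoeje, bizuv

The suffix is conditioned by the last vowel: -zuv when the last vowel of the stem is a high vowel (*dudfunu*, *hibupi*, *jaktedsu*, *degi*); -eje when the last vowel of the stem is a non-high vowel (*papato*, *iha*).
*kuhbomo* — last vowel /o/ (a non-high vowel) → -eje → *kuhbomoeje*.
*bi* — last vowel /i/ (a high vowel) → -zuv → *bizuv*.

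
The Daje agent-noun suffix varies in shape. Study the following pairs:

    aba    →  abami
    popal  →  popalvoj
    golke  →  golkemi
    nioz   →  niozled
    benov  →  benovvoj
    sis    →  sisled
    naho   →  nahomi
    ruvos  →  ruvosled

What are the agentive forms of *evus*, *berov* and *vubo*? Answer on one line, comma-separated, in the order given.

The pattern is sibilance of the final sound: -led when the stem ends in a sibilant (*nioz*, *sis*, *ruvos*); -voj when the stem ends in a non-sibilant consonant (*popal*, *benov*); -mi when the stem ends in a vowel (*aba*, *golke*, *naho*).
*evus*: final sound = /s/, a sibilant → -led → *evusled*.
The final sound of *berov* is /v/, which is a non-sibilant consonant, so the suffix is -voj, giving *berovvoj*.
*vubo*: final sound = /o/, a vowel → -mi → *vubomi*.

evusled, berovvoj, vubomi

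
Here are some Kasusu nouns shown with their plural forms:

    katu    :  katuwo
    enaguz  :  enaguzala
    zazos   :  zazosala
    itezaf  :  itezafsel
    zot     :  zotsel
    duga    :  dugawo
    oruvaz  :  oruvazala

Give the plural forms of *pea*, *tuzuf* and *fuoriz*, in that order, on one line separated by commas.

peawo, tuzufsel, fuorizala

The pattern is sibilance of the final sound: -ala when the stem ends in a sibilant (*enaguz*, *zazos*, *oruvaz*); -sel when the stem ends in a non-sibilant consonant (*itezaf*, *zot*); -wo when the stem ends in a vowel (*katu*, *duga*).
*pea*: final sound = /a/, a vowel → -wo → *peawo*.
*tuzuf*: final sound = /f/, a non-sibilant consonant → -sel → *tuzufsel*.
Since the final sound of *fuoriz* is /z/ (a sibilant), it takes -ala, giving *fuorizala*.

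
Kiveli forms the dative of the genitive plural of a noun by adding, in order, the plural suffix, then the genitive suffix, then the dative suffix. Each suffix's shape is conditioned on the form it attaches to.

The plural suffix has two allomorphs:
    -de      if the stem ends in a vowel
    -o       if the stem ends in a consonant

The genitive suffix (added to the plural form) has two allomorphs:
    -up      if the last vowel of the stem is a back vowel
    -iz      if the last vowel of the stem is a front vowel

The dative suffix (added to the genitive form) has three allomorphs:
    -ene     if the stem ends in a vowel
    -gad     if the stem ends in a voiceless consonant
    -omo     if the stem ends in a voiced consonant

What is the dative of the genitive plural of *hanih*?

Since the final sound of *hanih* is /h/ (a consonant), it takes -o, giving *haniho*.
The last vowel of the plural form *haniho* is /o/, which is a back vowel, so the genitive suffix is -up, giving *hanihoup*.
The final sound of the genitive form *hanihoup* is /p/, which is a voiceless consonant, so the dative suffix is -gad, giving *hanihoupgad*.

hanihoupgad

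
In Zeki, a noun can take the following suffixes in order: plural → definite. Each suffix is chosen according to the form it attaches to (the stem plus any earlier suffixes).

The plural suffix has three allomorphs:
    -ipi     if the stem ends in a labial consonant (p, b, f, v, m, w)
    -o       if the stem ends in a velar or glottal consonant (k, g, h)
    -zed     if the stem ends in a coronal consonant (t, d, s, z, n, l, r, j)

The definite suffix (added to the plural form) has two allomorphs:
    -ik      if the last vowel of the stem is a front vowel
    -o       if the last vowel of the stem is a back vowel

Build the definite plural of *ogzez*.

ogzezzedik

*ogzez*: final consonant = /z/, coronal → -zed → *ogzezzed*.
The last vowel of the plural form *ogzezzed* is /e/, which is a front vowel, so the definite suffix is -ik, giving *ogzezzedik*.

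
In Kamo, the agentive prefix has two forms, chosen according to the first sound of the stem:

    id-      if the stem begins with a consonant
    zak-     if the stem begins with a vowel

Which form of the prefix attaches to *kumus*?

*kumus* — first sound /k/ (a consonant) → id-.

id-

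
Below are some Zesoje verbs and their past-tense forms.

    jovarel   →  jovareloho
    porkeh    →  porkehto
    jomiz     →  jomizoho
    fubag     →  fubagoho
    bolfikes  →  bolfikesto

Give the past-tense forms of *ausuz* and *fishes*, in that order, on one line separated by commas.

Looking at the final consonant of each stem: -to when the stem ends in a voiceless consonant (*porkeh*, *bolfikes*); -oho when the stem ends in a voiced consonant (*jovarel*, *jomiz*, *fubag*).
The final consonant of *ausuz* is /z/, which is voiced, so the suffix is -oho, giving *ausuzoho*.
The final consonant of *fishes* is /s/, which is voiceless, so the suffix is -to, giving *fishesto*.

ausuzoho, fishesto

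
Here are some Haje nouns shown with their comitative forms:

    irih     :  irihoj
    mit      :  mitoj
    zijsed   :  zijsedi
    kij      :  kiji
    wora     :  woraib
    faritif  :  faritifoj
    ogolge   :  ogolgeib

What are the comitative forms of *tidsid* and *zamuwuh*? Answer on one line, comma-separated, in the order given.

tidsidi, zamuwuhoj

The suffix is conditioned by the final sound: -oj when the stem ends in a voiceless consonant (*irih*, *mit*, *faritif*); -i when the stem ends in a voiced consonant (*zijsed*, *kij*); -ib when the stem ends in a vowel (*wora*, *ogolge*).
*tidsid* — final sound /d/ (a voiced consonant) → -i → *tidsidi*.
Since the final sound of *zamuwuh* is /h/ (a voiceless consonant), it takes -oj, giving *zamuwuhoj*.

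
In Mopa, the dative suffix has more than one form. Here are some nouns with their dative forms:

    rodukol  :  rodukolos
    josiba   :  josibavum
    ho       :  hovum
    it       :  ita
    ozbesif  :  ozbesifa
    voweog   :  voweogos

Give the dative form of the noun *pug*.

pugos

The alternation tracks the final sound of the stem — -a when the stem ends in a voiceless consonant (*it*, *ozbesif*); -os when the stem ends in a voiced consonant (*rodukol*, *voweog*); -vum when the stem ends in a vowel (*josiba*, *ho*).
*pug* — final sound /g/ (a voiced consonant) → -os → *pugos*.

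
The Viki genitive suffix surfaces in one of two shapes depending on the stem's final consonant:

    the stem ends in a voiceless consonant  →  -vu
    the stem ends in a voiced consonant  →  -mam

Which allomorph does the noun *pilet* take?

*pilet*: final consonant = /t/, voiceless → -vu.

-vu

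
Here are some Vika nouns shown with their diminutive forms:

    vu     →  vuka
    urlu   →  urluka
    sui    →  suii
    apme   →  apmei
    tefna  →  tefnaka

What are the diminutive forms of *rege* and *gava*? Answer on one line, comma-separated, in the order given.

regei, gavaka

The pattern is front/back vowel harmony: -i when the last vowel of the stem is a front vowel (*sui*, *apme*); -ka when the last vowel of the stem is a back vowel (*vu*, *urlu*, *tefna*).
Since the last vowel of *rege* is /e/ (a front vowel), it takes -i, giving *regei*.
*gava* — last vowel /a/ (a back vowel) → -ka → *gavaka*.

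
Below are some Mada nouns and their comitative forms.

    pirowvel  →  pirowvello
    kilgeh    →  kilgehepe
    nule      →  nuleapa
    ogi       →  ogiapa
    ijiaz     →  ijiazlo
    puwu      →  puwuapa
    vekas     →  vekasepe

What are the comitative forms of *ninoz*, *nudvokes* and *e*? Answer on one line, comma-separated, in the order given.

ninozlo, nudvokesepe, eapa

Looking at the final sound of each stem: -epe when the stem ends in a voiceless consonant (*kilgeh*, *vekas*); -lo when the stem ends in a voiced consonant (*pirowvel*, *ijiaz*); -apa when the stem ends in a vowel (*nule*, *ogi*, *puwu*).
*ninoz*: final sound = /z/, a voiced consonant → -lo → *ninozlo*.
*nudvokes* — final sound /s/ (a voiceless consonant) → -epe → *nudvokesepe*.
Since the final sound of *e* is /e/ (a vowel), it takes -apa, giving *eapa*.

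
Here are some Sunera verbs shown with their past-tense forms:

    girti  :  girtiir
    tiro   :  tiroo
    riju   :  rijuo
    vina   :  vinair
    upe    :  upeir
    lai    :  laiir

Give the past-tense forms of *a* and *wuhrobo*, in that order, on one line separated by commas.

The alternation tracks the last vowel of the stem — -o when the last vowel of the stem is a rounded vowel (*tiro*, *riju*); -ir when the last vowel of the stem is an unrounded vowel (*girti*, *vina*, *upe*, *lai*).
*a* — last vowel /a/ (an unrounded vowel) → -ir → *air*.
*wuhrobo*: last vowel = /o/, a rounded vowel → -o → *wuhroboo*.

air, wuhroboo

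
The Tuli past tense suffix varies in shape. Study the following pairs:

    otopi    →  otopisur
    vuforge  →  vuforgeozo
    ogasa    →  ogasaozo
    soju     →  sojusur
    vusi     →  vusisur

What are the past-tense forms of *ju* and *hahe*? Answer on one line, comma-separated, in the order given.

jusur, haheozo

Looking at the last vowel of each stem: -sur when the last vowel of the stem is a high vowel (*otopi*, *soju*, *vusi*); -ozo when the last vowel of the stem is a non-high vowel (*vuforge*, *ogasa*).
*ju*: last vowel = /u/, a high vowel → -sur → *jusur*.
*hahe*: last vowel = /e/, a non-high vowel → -ozo → *haheozo*.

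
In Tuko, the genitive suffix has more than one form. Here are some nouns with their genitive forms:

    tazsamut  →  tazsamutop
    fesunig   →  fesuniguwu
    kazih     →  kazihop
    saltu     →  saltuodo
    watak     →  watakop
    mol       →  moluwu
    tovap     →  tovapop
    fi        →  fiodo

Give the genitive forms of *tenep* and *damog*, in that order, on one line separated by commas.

The pattern is voicing of the final sound: -op when the stem ends in a voiceless consonant (*tazsamut*, *kazih*, *watak*, *tovap*); -uwu when the stem ends in a voiced consonant (*fesunig*, *mol*); -odo when the stem ends in a vowel (*saltu*, *fi*).
*tenep*: final sound = /p/, a voiceless consonant → -op → *tenepop*.
Since the final sound of *damog* is /g/ (a voiced consonant), it takes -uwu, giving *damoguwu*.

tenepop, damoguwu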